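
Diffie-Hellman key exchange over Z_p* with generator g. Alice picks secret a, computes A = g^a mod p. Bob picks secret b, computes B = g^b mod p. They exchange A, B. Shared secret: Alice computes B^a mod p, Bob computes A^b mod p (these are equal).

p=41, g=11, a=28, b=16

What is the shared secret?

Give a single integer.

A = 11^28 mod 41  (bits of 28 = 11100)
  bit 0 = 1: r = r^2 * 11 mod 41 = 1^2 * 11 = 1*11 = 11
  bit 1 = 1: r = r^2 * 11 mod 41 = 11^2 * 11 = 39*11 = 19
  bit 2 = 1: r = r^2 * 11 mod 41 = 19^2 * 11 = 33*11 = 35
  bit 3 = 0: r = r^2 mod 41 = 35^2 = 36
  bit 4 = 0: r = r^2 mod 41 = 36^2 = 25
  -> A = 25
B = 11^16 mod 41  (bits of 16 = 10000)
  bit 0 = 1: r = r^2 * 11 mod 41 = 1^2 * 11 = 1*11 = 11
  bit 1 = 0: r = r^2 mod 41 = 11^2 = 39
  bit 2 = 0: r = r^2 mod 41 = 39^2 = 4
  bit 3 = 0: r = r^2 mod 41 = 4^2 = 16
  bit 4 = 0: r = r^2 mod 41 = 16^2 = 10
  -> B = 10
s = B^a = 10^28 mod 41  (bits of 28 = 11100)
  bit 0 = 1: r = r^2 * 10 mod 41 = 1^2 * 10 = 1*10 = 10
  bit 1 = 1: r = r^2 * 10 mod 41 = 10^2 * 10 = 18*10 = 16
  bit 2 = 1: r = r^2 * 10 mod 41 = 16^2 * 10 = 10*10 = 18
  bit 3 = 0: r = r^2 mod 41 = 18^2 = 37
  bit 4 = 0: r = r^2 mod 41 = 37^2 = 16
  -> s = B^a = 16

Answer: 16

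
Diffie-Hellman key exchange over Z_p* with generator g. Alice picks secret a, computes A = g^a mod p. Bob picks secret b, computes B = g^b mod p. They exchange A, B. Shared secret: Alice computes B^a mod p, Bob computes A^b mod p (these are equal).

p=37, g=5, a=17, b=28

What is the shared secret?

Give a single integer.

Answer: 16

Derivation:
A = 5^17 mod 37  (bits of 17 = 10001)
  bit 0 = 1: r = r^2 * 5 mod 37 = 1^2 * 5 = 1*5 = 5
  bit 1 = 0: r = r^2 mod 37 = 5^2 = 25
  bit 2 = 0: r = r^2 mod 37 = 25^2 = 33
  bit 3 = 0: r = r^2 mod 37 = 33^2 = 16
  bit 4 = 1: r = r^2 * 5 mod 37 = 16^2 * 5 = 34*5 = 22
  -> A = 22
B = 5^28 mod 37  (bits of 28 = 11100)
  bit 0 = 1: r = r^2 * 5 mod 37 = 1^2 * 5 = 1*5 = 5
  bit 1 = 1: r = r^2 * 5 mod 37 = 5^2 * 5 = 25*5 = 14
  bit 2 = 1: r = r^2 * 5 mod 37 = 14^2 * 5 = 11*5 = 18
  bit 3 = 0: r = r^2 mod 37 = 18^2 = 28
  bit 4 = 0: r = r^2 mod 37 = 28^2 = 7
  -> B = 7
s = B^a = 7^17 mod 37  (bits of 17 = 10001)
  bit 0 = 1: r = r^2 * 7 mod 37 = 1^2 * 7 = 1*7 = 7
  bit 1 = 0: r = r^2 mod 37 = 7^2 = 12
  bit 2 = 0: r = r^2 mod 37 = 12^2 = 33
  bit 3 = 0: r = r^2 mod 37 = 33^2 = 16
  bit 4 = 1: r = r^2 * 7 mod 37 = 16^2 * 7 = 34*7 = 16
  -> s = B^a = 16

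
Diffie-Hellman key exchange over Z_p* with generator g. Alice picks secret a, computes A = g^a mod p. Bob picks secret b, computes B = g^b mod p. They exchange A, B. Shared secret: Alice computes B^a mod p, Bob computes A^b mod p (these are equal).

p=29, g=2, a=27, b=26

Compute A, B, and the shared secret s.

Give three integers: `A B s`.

Answer: 15 22 4

Derivation:
A = 2^27 mod 29  (bits of 27 = 11011)
  bit 0 = 1: r = r^2 * 2 mod 29 = 1^2 * 2 = 1*2 = 2
  bit 1 = 1: r = r^2 * 2 mod 29 = 2^2 * 2 = 4*2 = 8
  bit 2 = 0: r = r^2 mod 29 = 8^2 = 6
  bit 3 = 1: r = r^2 * 2 mod 29 = 6^2 * 2 = 7*2 = 14
  bit 4 = 1: r = r^2 * 2 mod 29 = 14^2 * 2 = 22*2 = 15
  -> A = 15
B = 2^26 mod 29  (bits of 26 = 11010)
  bit 0 = 1: r = r^2 * 2 mod 29 = 1^2 * 2 = 1*2 = 2
  bit 1 = 1: r = r^2 * 2 mod 29 = 2^2 * 2 = 4*2 = 8
  bit 2 = 0: r = r^2 mod 29 = 8^2 = 6
  bit 3 = 1: r = r^2 * 2 mod 29 = 6^2 * 2 = 7*2 = 14
  bit 4 = 0: r = r^2 mod 29 = 14^2 = 22
  -> B = 22
s = B^a = 22^27 mod 29  (bits of 27 = 11011)
  bit 0 = 1: r = r^2 * 22 mod 29 = 1^2 * 22 = 1*22 = 22
  bit 1 = 1: r = r^2 * 22 mod 29 = 22^2 * 22 = 20*22 = 5
  bit 2 = 0: r = r^2 mod 29 = 5^2 = 25
  bit 3 = 1: r = r^2 * 22 mod 29 = 25^2 * 22 = 16*22 = 4
  bit 4 = 1: r = r^2 * 22 mod 29 = 4^2 * 22 = 16*22 = 4
  -> s = B^a = 4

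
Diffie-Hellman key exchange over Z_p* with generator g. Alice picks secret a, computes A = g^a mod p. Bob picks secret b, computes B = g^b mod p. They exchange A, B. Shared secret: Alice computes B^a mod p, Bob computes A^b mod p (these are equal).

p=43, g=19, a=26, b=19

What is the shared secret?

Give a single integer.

A = 19^26 mod 43  (bits of 26 = 11010)
  bit 0 = 1: r = r^2 * 19 mod 43 = 1^2 * 19 = 1*19 = 19
  bit 1 = 1: r = r^2 * 19 mod 43 = 19^2 * 19 = 17*19 = 22
  bit 2 = 0: r = r^2 mod 43 = 22^2 = 11
  bit 3 = 1: r = r^2 * 19 mod 43 = 11^2 * 19 = 35*19 = 20
  bit 4 = 0: r = r^2 mod 43 = 20^2 = 13
  -> A = 13
B = 19^19 mod 43  (bits of 19 = 10011)
  bit 0 = 1: r = r^2 * 19 mod 43 = 1^2 * 19 = 1*19 = 19
  bit 1 = 0: r = r^2 mod 43 = 19^2 = 17
  bit 2 = 0: r = r^2 mod 43 = 17^2 = 31
  bit 3 = 1: r = r^2 * 19 mod 43 = 31^2 * 19 = 15*19 = 27
  bit 4 = 1: r = r^2 * 19 mod 43 = 27^2 * 19 = 41*19 = 5
  -> B = 5
s = B^a = 5^26 mod 43  (bits of 26 = 11010)
  bit 0 = 1: r = r^2 * 5 mod 43 = 1^2 * 5 = 1*5 = 5
  bit 1 = 1: r = r^2 * 5 mod 43 = 5^2 * 5 = 25*5 = 39
  bit 2 = 0: r = r^2 mod 43 = 39^2 = 16
  bit 3 = 1: r = r^2 * 5 mod 43 = 16^2 * 5 = 41*5 = 33
  bit 4 = 0: r = r^2 mod 43 = 33^2 = 14
  -> s = B^a = 14

Answer: 14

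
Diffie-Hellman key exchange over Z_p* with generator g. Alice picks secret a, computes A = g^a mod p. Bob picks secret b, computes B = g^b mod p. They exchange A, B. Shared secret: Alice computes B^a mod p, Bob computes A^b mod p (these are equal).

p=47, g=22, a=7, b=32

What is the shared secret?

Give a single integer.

Answer: 34

Derivation:
A = 22^7 mod 47  (bits of 7 = 111)
  bit 0 = 1: r = r^2 * 22 mod 47 = 1^2 * 22 = 1*22 = 22
  bit 1 = 1: r = r^2 * 22 mod 47 = 22^2 * 22 = 14*22 = 26
  bit 2 = 1: r = r^2 * 22 mod 47 = 26^2 * 22 = 18*22 = 20
  -> A = 20
B = 22^32 mod 47  (bits of 32 = 100000)
  bit 0 = 1: r = r^2 * 22 mod 47 = 1^2 * 22 = 1*22 = 22
  bit 1 = 0: r = r^2 mod 47 = 22^2 = 14
  bit 2 = 0: r = r^2 mod 47 = 14^2 = 8
  bit 3 = 0: r = r^2 mod 47 = 8^2 = 17
  bit 4 = 0: r = r^2 mod 47 = 17^2 = 7
  bit 5 = 0: r = r^2 mod 47 = 7^2 = 2
  -> B = 2
s = B^a = 2^7 mod 47  (bits of 7 = 111)
  bit 0 = 1: r = r^2 * 2 mod 47 = 1^2 * 2 = 1*2 = 2
  bit 1 = 1: r = r^2 * 2 mod 47 = 2^2 * 2 = 4*2 = 8
  bit 2 = 1: r = r^2 * 2 mod 47 = 8^2 * 2 = 17*2 = 34
  -> s = B^a = 34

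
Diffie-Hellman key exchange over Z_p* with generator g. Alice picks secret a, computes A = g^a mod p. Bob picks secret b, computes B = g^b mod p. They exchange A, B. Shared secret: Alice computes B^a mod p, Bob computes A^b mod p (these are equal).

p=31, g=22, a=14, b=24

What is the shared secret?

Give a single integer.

Answer: 8

Derivation:
A = 22^14 mod 31  (bits of 14 = 1110)
  bit 0 = 1: r = r^2 * 22 mod 31 = 1^2 * 22 = 1*22 = 22
  bit 1 = 1: r = r^2 * 22 mod 31 = 22^2 * 22 = 19*22 = 15
  bit 2 = 1: r = r^2 * 22 mod 31 = 15^2 * 22 = 8*22 = 21
  bit 3 = 0: r = r^2 mod 31 = 21^2 = 7
  -> A = 7
B = 22^24 mod 31  (bits of 24 = 11000)
  bit 0 = 1: r = r^2 * 22 mod 31 = 1^2 * 22 = 1*22 = 22
  bit 1 = 1: r = r^2 * 22 mod 31 = 22^2 * 22 = 19*22 = 15
  bit 2 = 0: r = r^2 mod 31 = 15^2 = 8
  bit 3 = 0: r = r^2 mod 31 = 8^2 = 2
  bit 4 = 0: r = r^2 mod 31 = 2^2 = 4
  -> B = 4
s = B^a = 4^14 mod 31  (bits of 14 = 1110)
  bit 0 = 1: r = r^2 * 4 mod 31 = 1^2 * 4 = 1*4 = 4
  bit 1 = 1: r = r^2 * 4 mod 31 = 4^2 * 4 = 16*4 = 2
  bit 2 = 1: r = r^2 * 4 mod 31 = 2^2 * 4 = 4*4 = 16
  bit 3 = 0: r = r^2 mod 31 = 16^2 = 8
  -> s = B^a = 8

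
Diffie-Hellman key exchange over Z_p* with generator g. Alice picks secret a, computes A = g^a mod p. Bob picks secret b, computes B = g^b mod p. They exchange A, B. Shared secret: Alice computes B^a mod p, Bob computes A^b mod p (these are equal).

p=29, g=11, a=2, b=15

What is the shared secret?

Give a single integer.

Answer: 5

Derivation:
A = 11^2 mod 29  (bits of 2 = 10)
  bit 0 = 1: r = r^2 * 11 mod 29 = 1^2 * 11 = 1*11 = 11
  bit 1 = 0: r = r^2 mod 29 = 11^2 = 5
  -> A = 5
B = 11^15 mod 29  (bits of 15 = 1111)
  bit 0 = 1: r = r^2 * 11 mod 29 = 1^2 * 11 = 1*11 = 11
  bit 1 = 1: r = r^2 * 11 mod 29 = 11^2 * 11 = 5*11 = 26
  bit 2 = 1: r = r^2 * 11 mod 29 = 26^2 * 11 = 9*11 = 12
  bit 3 = 1: r = r^2 * 11 mod 29 = 12^2 * 11 = 28*11 = 18
  -> B = 18
s = B^a = 18^2 mod 29  (bits of 2 = 10)
  bit 0 = 1: r = r^2 * 18 mod 29 = 1^2 * 18 = 1*18 = 18
  bit 1 = 0: r = r^2 mod 29 = 18^2 = 5
  -> s = B^a = 5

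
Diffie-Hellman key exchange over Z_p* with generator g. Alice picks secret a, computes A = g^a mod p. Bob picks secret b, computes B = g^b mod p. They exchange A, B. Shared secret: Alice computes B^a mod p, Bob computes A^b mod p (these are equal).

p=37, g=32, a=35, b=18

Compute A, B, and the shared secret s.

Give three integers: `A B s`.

A = 32^35 mod 37  (bits of 35 = 100011)
  bit 0 = 1: r = r^2 * 32 mod 37 = 1^2 * 32 = 1*32 = 32
  bit 1 = 0: r = r^2 mod 37 = 32^2 = 25
  bit 2 = 0: r = r^2 mod 37 = 25^2 = 33
  bit 3 = 0: r = r^2 mod 37 = 33^2 = 16
  bit 4 = 1: r = r^2 * 32 mod 37 = 16^2 * 32 = 34*32 = 15
  bit 5 = 1: r = r^2 * 32 mod 37 = 15^2 * 32 = 3*32 = 22
  -> A = 22
B = 32^18 mod 37  (bits of 18 = 10010)
  bit 0 = 1: r = r^2 * 32 mod 37 = 1^2 * 32 = 1*32 = 32
  bit 1 = 0: r = r^2 mod 37 = 32^2 = 25
  bit 2 = 0: r = r^2 mod 37 = 25^2 = 33
  bit 3 = 1: r = r^2 * 32 mod 37 = 33^2 * 32 = 16*32 = 31
  bit 4 = 0: r = r^2 mod 37 = 31^2 = 36
  -> B = 36
s = B^a = 36^35 mod 37  (bits of 35 = 100011)
  bit 0 = 1: r = r^2 * 36 mod 37 = 1^2 * 36 = 1*36 = 36
  bit 1 = 0: r = r^2 mod 37 = 36^2 = 1
  bit 2 = 0: r = r^2 mod 37 = 1^2 = 1
  bit 3 = 0: r = r^2 mod 37 = 1^2 = 1
  bit 4 = 1: r = r^2 * 36 mod 37 = 1^2 * 36 = 1*36 = 36
  bit 5 = 1: r = r^2 * 36 mod 37 = 36^2 * 36 = 1*36 = 36
  -> s = B^a = 36

Answer: 22 36 36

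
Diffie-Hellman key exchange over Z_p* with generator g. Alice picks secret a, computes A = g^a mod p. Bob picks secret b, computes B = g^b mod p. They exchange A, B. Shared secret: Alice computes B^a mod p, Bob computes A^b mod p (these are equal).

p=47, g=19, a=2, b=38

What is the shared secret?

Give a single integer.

Answer: 17

Derivation:
A = 19^2 mod 47  (bits of 2 = 10)
  bit 0 = 1: r = r^2 * 19 mod 47 = 1^2 * 19 = 1*19 = 19
  bit 1 = 0: r = r^2 mod 47 = 19^2 = 32
  -> A = 32
B = 19^38 mod 47  (bits of 38 = 100110)
  bit 0 = 1: r = r^2 * 19 mod 47 = 1^2 * 19 = 1*19 = 19
  bit 1 = 0: r = r^2 mod 47 = 19^2 = 32
  bit 2 = 0: r = r^2 mod 47 = 32^2 = 37
  bit 3 = 1: r = r^2 * 19 mod 47 = 37^2 * 19 = 6*19 = 20
  bit 4 = 1: r = r^2 * 19 mod 47 = 20^2 * 19 = 24*19 = 33
  bit 5 = 0: r = r^2 mod 47 = 33^2 = 8
  -> B = 8
s = B^a = 8^2 mod 47  (bits of 2 = 10)
  bit 0 = 1: r = r^2 * 8 mod 47 = 1^2 * 8 = 1*8 = 8
  bit 1 = 0: r = r^2 mod 47 = 8^2 = 17
  -> s = B^a = 17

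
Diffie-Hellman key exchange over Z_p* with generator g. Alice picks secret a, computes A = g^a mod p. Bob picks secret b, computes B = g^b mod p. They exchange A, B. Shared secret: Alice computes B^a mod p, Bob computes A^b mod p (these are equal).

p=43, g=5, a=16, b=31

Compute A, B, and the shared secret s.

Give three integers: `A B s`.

A = 5^16 mod 43  (bits of 16 = 10000)
  bit 0 = 1: r = r^2 * 5 mod 43 = 1^2 * 5 = 1*5 = 5
  bit 1 = 0: r = r^2 mod 43 = 5^2 = 25
  bit 2 = 0: r = r^2 mod 43 = 25^2 = 23
  bit 3 = 0: r = r^2 mod 43 = 23^2 = 13
  bit 4 = 0: r = r^2 mod 43 = 13^2 = 40
  -> A = 40
B = 5^31 mod 43  (bits of 31 = 11111)
  bit 0 = 1: r = r^2 * 5 mod 43 = 1^2 * 5 = 1*5 = 5
  bit 1 = 1: r = r^2 * 5 mod 43 = 5^2 * 5 = 25*5 = 39
  bit 2 = 1: r = r^2 * 5 mod 43 = 39^2 * 5 = 16*5 = 37
  bit 3 = 1: r = r^2 * 5 mod 43 = 37^2 * 5 = 36*5 = 8
  bit 4 = 1: r = r^2 * 5 mod 43 = 8^2 * 5 = 21*5 = 19
  -> B = 19
s = B^a = 19^16 mod 43  (bits of 16 = 10000)
  bit 0 = 1: r = r^2 * 19 mod 43 = 1^2 * 19 = 1*19 = 19
  bit 1 = 0: r = r^2 mod 43 = 19^2 = 17
  bit 2 = 0: r = r^2 mod 43 = 17^2 = 31
  bit 3 = 0: r = r^2 mod 43 = 31^2 = 15
  bit 4 = 0: r = r^2 mod 43 = 15^2 = 10
  -> s = B^a = 10

Answer: 40 19 10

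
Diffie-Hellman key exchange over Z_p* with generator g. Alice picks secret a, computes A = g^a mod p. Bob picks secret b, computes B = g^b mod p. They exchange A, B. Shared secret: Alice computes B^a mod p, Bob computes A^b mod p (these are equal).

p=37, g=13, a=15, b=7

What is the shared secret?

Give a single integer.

A = 13^15 mod 37  (bits of 15 = 1111)
  bit 0 = 1: r = r^2 * 13 mod 37 = 1^2 * 13 = 1*13 = 13
  bit 1 = 1: r = r^2 * 13 mod 37 = 13^2 * 13 = 21*13 = 14
  bit 2 = 1: r = r^2 * 13 mod 37 = 14^2 * 13 = 11*13 = 32
  bit 3 = 1: r = r^2 * 13 mod 37 = 32^2 * 13 = 25*13 = 29
  -> A = 29
B = 13^7 mod 37  (bits of 7 = 111)
  bit 0 = 1: r = r^2 * 13 mod 37 = 1^2 * 13 = 1*13 = 13
  bit 1 = 1: r = r^2 * 13 mod 37 = 13^2 * 13 = 21*13 = 14
  bit 2 = 1: r = r^2 * 13 mod 37 = 14^2 * 13 = 11*13 = 32
  -> B = 32
s = B^a = 32^15 mod 37  (bits of 15 = 1111)
  bit 0 = 1: r = r^2 * 32 mod 37 = 1^2 * 32 = 1*32 = 32
  bit 1 = 1: r = r^2 * 32 mod 37 = 32^2 * 32 = 25*32 = 23
  bit 2 = 1: r = r^2 * 32 mod 37 = 23^2 * 32 = 11*32 = 19
  bit 3 = 1: r = r^2 * 32 mod 37 = 19^2 * 32 = 28*32 = 8
  -> s = B^a = 8

Answer: 8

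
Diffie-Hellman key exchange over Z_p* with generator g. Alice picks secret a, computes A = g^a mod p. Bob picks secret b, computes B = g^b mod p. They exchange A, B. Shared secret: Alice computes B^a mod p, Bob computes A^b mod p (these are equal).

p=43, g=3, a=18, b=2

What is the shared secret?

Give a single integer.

Answer: 21

Derivation:
A = 3^18 mod 43  (bits of 18 = 10010)
  bit 0 = 1: r = r^2 * 3 mod 43 = 1^2 * 3 = 1*3 = 3
  bit 1 = 0: r = r^2 mod 43 = 3^2 = 9
  bit 2 = 0: r = r^2 mod 43 = 9^2 = 38
  bit 3 = 1: r = r^2 * 3 mod 43 = 38^2 * 3 = 25*3 = 32
  bit 4 = 0: r = r^2 mod 43 = 32^2 = 35
  -> A = 35
B = 3^2 mod 43  (bits of 2 = 10)
  bit 0 = 1: r = r^2 * 3 mod 43 = 1^2 * 3 = 1*3 = 3
  bit 1 = 0: r = r^2 mod 43 = 3^2 = 9
  -> B = 9
s = B^a = 9^18 mod 43  (bits of 18 = 10010)
  bit 0 = 1: r = r^2 * 9 mod 43 = 1^2 * 9 = 1*9 = 9
  bit 1 = 0: r = r^2 mod 43 = 9^2 = 38
  bit 2 = 0: r = r^2 mod 43 = 38^2 = 25
  bit 3 = 1: r = r^2 * 9 mod 43 = 25^2 * 9 = 23*9 = 35
  bit 4 = 0: r = r^2 mod 43 = 35^2 = 21
  -> s = B^a = 21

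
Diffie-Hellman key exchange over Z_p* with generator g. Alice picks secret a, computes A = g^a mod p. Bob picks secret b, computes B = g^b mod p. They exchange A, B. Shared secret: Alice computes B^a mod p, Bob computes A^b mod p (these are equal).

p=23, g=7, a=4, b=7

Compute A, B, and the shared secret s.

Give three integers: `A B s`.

Answer: 9 5 4

Derivation:
A = 7^4 mod 23  (bits of 4 = 100)
  bit 0 = 1: r = r^2 * 7 mod 23 = 1^2 * 7 = 1*7 = 7
  bit 1 = 0: r = r^2 mod 23 = 7^2 = 3
  bit 2 = 0: r = r^2 mod 23 = 3^2 = 9
  -> A = 9
B = 7^7 mod 23  (bits of 7 = 111)
  bit 0 = 1: r = r^2 * 7 mod 23 = 1^2 * 7 = 1*7 = 7
  bit 1 = 1: r = r^2 * 7 mod 23 = 7^2 * 7 = 3*7 = 21
  bit 2 = 1: r = r^2 * 7 mod 23 = 21^2 * 7 = 4*7 = 5
  -> B = 5
s = B^a = 5^4 mod 23  (bits of 4 = 100)
  bit 0 = 1: r = r^2 * 5 mod 23 = 1^2 * 5 = 1*5 = 5
  bit 1 = 0: r = r^2 mod 23 = 5^2 = 2
  bit 2 = 0: r = r^2 mod 23 = 2^2 = 4
  -> s = B^a = 4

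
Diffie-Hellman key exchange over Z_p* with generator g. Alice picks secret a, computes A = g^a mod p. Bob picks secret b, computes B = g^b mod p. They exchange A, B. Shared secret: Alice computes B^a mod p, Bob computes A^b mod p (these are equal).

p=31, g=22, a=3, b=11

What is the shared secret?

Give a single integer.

Answer: 15

Derivation:
A = 22^3 mod 31  (bits of 3 = 11)
  bit 0 = 1: r = r^2 * 22 mod 31 = 1^2 * 22 = 1*22 = 22
  bit 1 = 1: r = r^2 * 22 mod 31 = 22^2 * 22 = 19*22 = 15
  -> A = 15
B = 22^11 mod 31  (bits of 11 = 1011)
  bit 0 = 1: r = r^2 * 22 mod 31 = 1^2 * 22 = 1*22 = 22
  bit 1 = 0: r = r^2 mod 31 = 22^2 = 19
  bit 2 = 1: r = r^2 * 22 mod 31 = 19^2 * 22 = 20*22 = 6
  bit 3 = 1: r = r^2 * 22 mod 31 = 6^2 * 22 = 5*22 = 17
  -> B = 17
s = B^a = 17^3 mod 31  (bits of 3 = 11)
  bit 0 = 1: r = r^2 * 17 mod 31 = 1^2 * 17 = 1*17 = 17
  bit 1 = 1: r = r^2 * 17 mod 31 = 17^2 * 17 = 10*17 = 15
  -> s = B^a = 15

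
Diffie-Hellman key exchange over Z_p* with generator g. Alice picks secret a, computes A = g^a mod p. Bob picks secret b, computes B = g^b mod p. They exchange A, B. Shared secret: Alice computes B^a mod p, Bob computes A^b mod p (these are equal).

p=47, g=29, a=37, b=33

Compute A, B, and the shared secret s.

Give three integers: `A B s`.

Answer: 11 23 5

Derivation:
A = 29^37 mod 47  (bits of 37 = 100101)
  bit 0 = 1: r = r^2 * 29 mod 47 = 1^2 * 29 = 1*29 = 29
  bit 1 = 0: r = r^2 mod 47 = 29^2 = 42
  bit 2 = 0: r = r^2 mod 47 = 42^2 = 25
  bit 3 = 1: r = r^2 * 29 mod 47 = 25^2 * 29 = 14*29 = 30
  bit 4 = 0: r = r^2 mod 47 = 30^2 = 7
  bit 5 = 1: r = r^2 * 29 mod 47 = 7^2 * 29 = 2*29 = 11
  -> A = 11
B = 29^33 mod 47  (bits of 33 = 100001)
  bit 0 = 1: r = r^2 * 29 mod 47 = 1^2 * 29 = 1*29 = 29
  bit 1 = 0: r = r^2 mod 47 = 29^2 = 42
  bit 2 = 0: r = r^2 mod 47 = 42^2 = 25
  bit 3 = 0: r = r^2 mod 47 = 25^2 = 14
  bit 4 = 0: r = r^2 mod 47 = 14^2 = 8
  bit 5 = 1: r = r^2 * 29 mod 47 = 8^2 * 29 = 17*29 = 23
  -> B = 23
s = B^a = 23^37 mod 47  (bits of 37 = 100101)
  bit 0 = 1: r = r^2 * 23 mod 47 = 1^2 * 23 = 1*23 = 23
  bit 1 = 0: r = r^2 mod 47 = 23^2 = 12
  bit 2 = 0: r = r^2 mod 47 = 12^2 = 3
  bit 3 = 1: r = r^2 * 23 mod 47 = 3^2 * 23 = 9*23 = 19
  bit 4 = 0: r = r^2 mod 47 = 19^2 = 32
  bit 5 = 1: r = r^2 * 23 mod 47 = 32^2 * 23 = 37*23 = 5
  -> s = B^a = 5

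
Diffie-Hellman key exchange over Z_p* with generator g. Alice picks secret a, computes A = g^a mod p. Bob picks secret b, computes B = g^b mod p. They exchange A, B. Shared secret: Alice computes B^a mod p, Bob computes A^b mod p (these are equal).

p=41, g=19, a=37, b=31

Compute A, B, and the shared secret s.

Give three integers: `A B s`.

Answer: 24 7 11

Derivation:
A = 19^37 mod 41  (bits of 37 = 100101)
  bit 0 = 1: r = r^2 * 19 mod 41 = 1^2 * 19 = 1*19 = 19
  bit 1 = 0: r = r^2 mod 41 = 19^2 = 33
  bit 2 = 0: r = r^2 mod 41 = 33^2 = 23
  bit 3 = 1: r = r^2 * 19 mod 41 = 23^2 * 19 = 37*19 = 6
  bit 4 = 0: r = r^2 mod 41 = 6^2 = 36
  bit 5 = 1: r = r^2 * 19 mod 41 = 36^2 * 19 = 25*19 = 24
  -> A = 24
B = 19^31 mod 41  (bits of 31 = 11111)
  bit 0 = 1: r = r^2 * 19 mod 41 = 1^2 * 19 = 1*19 = 19
  bit 1 = 1: r = r^2 * 19 mod 41 = 19^2 * 19 = 33*19 = 12
  bit 2 = 1: r = r^2 * 19 mod 41 = 12^2 * 19 = 21*19 = 30
  bit 3 = 1: r = r^2 * 19 mod 41 = 30^2 * 19 = 39*19 = 3
  bit 4 = 1: r = r^2 * 19 mod 41 = 3^2 * 19 = 9*19 = 7
  -> B = 7
s = B^a = 7^37 mod 41  (bits of 37 = 100101)
  bit 0 = 1: r = r^2 * 7 mod 41 = 1^2 * 7 = 1*7 = 7
  bit 1 = 0: r = r^2 mod 41 = 7^2 = 8
  bit 2 = 0: r = r^2 mod 41 = 8^2 = 23
  bit 3 = 1: r = r^2 * 7 mod 41 = 23^2 * 7 = 37*7 = 13
  bit 4 = 0: r = r^2 mod 41 = 13^2 = 5
  bit 5 = 1: r = r^2 * 7 mod 41 = 5^2 * 7 = 25*7 = 11
  -> s = B^a = 11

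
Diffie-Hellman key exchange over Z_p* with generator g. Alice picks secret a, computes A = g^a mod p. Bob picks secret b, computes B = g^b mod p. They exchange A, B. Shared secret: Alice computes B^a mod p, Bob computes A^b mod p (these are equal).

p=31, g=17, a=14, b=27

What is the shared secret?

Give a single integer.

Answer: 16

Derivation:
A = 17^14 mod 31  (bits of 14 = 1110)
  bit 0 = 1: r = r^2 * 17 mod 31 = 1^2 * 17 = 1*17 = 17
  bit 1 = 1: r = r^2 * 17 mod 31 = 17^2 * 17 = 10*17 = 15
  bit 2 = 1: r = r^2 * 17 mod 31 = 15^2 * 17 = 8*17 = 12
  bit 3 = 0: r = r^2 mod 31 = 12^2 = 20
  -> A = 20
B = 17^27 mod 31  (bits of 27 = 11011)
  bit 0 = 1: r = r^2 * 17 mod 31 = 1^2 * 17 = 1*17 = 17
  bit 1 = 1: r = r^2 * 17 mod 31 = 17^2 * 17 = 10*17 = 15
  bit 2 = 0: r = r^2 mod 31 = 15^2 = 8
  bit 3 = 1: r = r^2 * 17 mod 31 = 8^2 * 17 = 2*17 = 3
  bit 4 = 1: r = r^2 * 17 mod 31 = 3^2 * 17 = 9*17 = 29
  -> B = 29
s = B^a = 29^14 mod 31  (bits of 14 = 1110)
  bit 0 = 1: r = r^2 * 29 mod 31 = 1^2 * 29 = 1*29 = 29
  bit 1 = 1: r = r^2 * 29 mod 31 = 29^2 * 29 = 4*29 = 23
  bit 2 = 1: r = r^2 * 29 mod 31 = 23^2 * 29 = 2*29 = 27
  bit 3 = 0: r = r^2 mod 31 = 27^2 = 16
  -> s = B^a = 16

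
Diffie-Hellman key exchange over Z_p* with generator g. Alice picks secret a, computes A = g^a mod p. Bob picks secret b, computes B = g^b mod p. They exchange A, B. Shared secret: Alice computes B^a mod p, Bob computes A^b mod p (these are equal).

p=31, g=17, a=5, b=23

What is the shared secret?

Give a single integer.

A = 17^5 mod 31  (bits of 5 = 101)
  bit 0 = 1: r = r^2 * 17 mod 31 = 1^2 * 17 = 1*17 = 17
  bit 1 = 0: r = r^2 mod 31 = 17^2 = 10
  bit 2 = 1: r = r^2 * 17 mod 31 = 10^2 * 17 = 7*17 = 26
  -> A = 26
B = 17^23 mod 31  (bits of 23 = 10111)
  bit 0 = 1: r = r^2 * 17 mod 31 = 1^2 * 17 = 1*17 = 17
  bit 1 = 0: r = r^2 mod 31 = 17^2 = 10
  bit 2 = 1: r = r^2 * 17 mod 31 = 10^2 * 17 = 7*17 = 26
  bit 3 = 1: r = r^2 * 17 mod 31 = 26^2 * 17 = 25*17 = 22
  bit 4 = 1: r = r^2 * 17 mod 31 = 22^2 * 17 = 19*17 = 13
  -> B = 13
s = B^a = 13^5 mod 31  (bits of 5 = 101)
  bit 0 = 1: r = r^2 * 13 mod 31 = 1^2 * 13 = 1*13 = 13
  bit 1 = 0: r = r^2 mod 31 = 13^2 = 14
  bit 2 = 1: r = r^2 * 13 mod 31 = 14^2 * 13 = 10*13 = 6
  -> s = B^a = 6

Answer: 6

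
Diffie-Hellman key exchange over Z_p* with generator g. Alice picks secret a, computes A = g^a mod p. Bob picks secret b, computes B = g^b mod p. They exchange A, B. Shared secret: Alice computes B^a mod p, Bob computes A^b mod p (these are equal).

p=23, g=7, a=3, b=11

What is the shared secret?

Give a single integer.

Answer: 22

Derivation:
A = 7^3 mod 23  (bits of 3 = 11)
  bit 0 = 1: r = r^2 * 7 mod 23 = 1^2 * 7 = 1*7 = 7
  bit 1 = 1: r = r^2 * 7 mod 23 = 7^2 * 7 = 3*7 = 21
  -> A = 21
B = 7^11 mod 23  (bits of 11 = 1011)
  bit 0 = 1: r = r^2 * 7 mod 23 = 1^2 * 7 = 1*7 = 7
  bit 1 = 0: r = r^2 mod 23 = 7^2 = 3
  bit 2 = 1: r = r^2 * 7 mod 23 = 3^2 * 7 = 9*7 = 17
  bit 3 = 1: r = r^2 * 7 mod 23 = 17^2 * 7 = 13*7 = 22
  -> B = 22
s = B^a = 22^3 mod 23  (bits of 3 = 11)
  bit 0 = 1: r = r^2 * 22 mod 23 = 1^2 * 22 = 1*22 = 22
  bit 1 = 1: r = r^2 * 22 mod 23 = 22^2 * 22 = 1*22 = 22
  -> s = B^a = 22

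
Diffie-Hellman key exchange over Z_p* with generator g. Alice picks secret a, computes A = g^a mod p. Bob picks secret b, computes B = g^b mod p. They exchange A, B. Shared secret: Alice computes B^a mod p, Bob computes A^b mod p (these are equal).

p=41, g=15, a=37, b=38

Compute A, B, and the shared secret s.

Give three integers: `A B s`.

A = 15^37 mod 41  (bits of 37 = 100101)
  bit 0 = 1: r = r^2 * 15 mod 41 = 1^2 * 15 = 1*15 = 15
  bit 1 = 0: r = r^2 mod 41 = 15^2 = 20
  bit 2 = 0: r = r^2 mod 41 = 20^2 = 31
  bit 3 = 1: r = r^2 * 15 mod 41 = 31^2 * 15 = 18*15 = 24
  bit 4 = 0: r = r^2 mod 41 = 24^2 = 2
  bit 5 = 1: r = r^2 * 15 mod 41 = 2^2 * 15 = 4*15 = 19
  -> A = 19
B = 15^38 mod 41  (bits of 38 = 100110)
  bit 0 = 1: r = r^2 * 15 mod 41 = 1^2 * 15 = 1*15 = 15
  bit 1 = 0: r = r^2 mod 41 = 15^2 = 20
  bit 2 = 0: r = r^2 mod 41 = 20^2 = 31
  bit 3 = 1: r = r^2 * 15 mod 41 = 31^2 * 15 = 18*15 = 24
  bit 4 = 1: r = r^2 * 15 mod 41 = 24^2 * 15 = 2*15 = 30
  bit 5 = 0: r = r^2 mod 41 = 30^2 = 39
  -> B = 39
s = B^a = 39^37 mod 41  (bits of 37 = 100101)
  bit 0 = 1: r = r^2 * 39 mod 41 = 1^2 * 39 = 1*39 = 39
  bit 1 = 0: r = r^2 mod 41 = 39^2 = 4
  bit 2 = 0: r = r^2 mod 41 = 4^2 = 16
  bit 3 = 1: r = r^2 * 39 mod 41 = 16^2 * 39 = 10*39 = 21
  bit 4 = 0: r = r^2 mod 41 = 21^2 = 31
  bit 5 = 1: r = r^2 * 39 mod 41 = 31^2 * 39 = 18*39 = 5
  -> s = B^a = 5

Answer: 19 39 5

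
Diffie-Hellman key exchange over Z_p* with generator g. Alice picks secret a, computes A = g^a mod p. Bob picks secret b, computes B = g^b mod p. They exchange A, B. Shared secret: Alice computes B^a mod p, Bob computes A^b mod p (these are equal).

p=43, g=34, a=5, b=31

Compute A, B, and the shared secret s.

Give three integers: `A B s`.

A = 34^5 mod 43  (bits of 5 = 101)
  bit 0 = 1: r = r^2 * 34 mod 43 = 1^2 * 34 = 1*34 = 34
  bit 1 = 0: r = r^2 mod 43 = 34^2 = 38
  bit 2 = 1: r = r^2 * 34 mod 43 = 38^2 * 34 = 25*34 = 33
  -> A = 33
B = 34^31 mod 43  (bits of 31 = 11111)
  bit 0 = 1: r = r^2 * 34 mod 43 = 1^2 * 34 = 1*34 = 34
  bit 1 = 1: r = r^2 * 34 mod 43 = 34^2 * 34 = 38*34 = 2
  bit 2 = 1: r = r^2 * 34 mod 43 = 2^2 * 34 = 4*34 = 7
  bit 3 = 1: r = r^2 * 34 mod 43 = 7^2 * 34 = 6*34 = 32
  bit 4 = 1: r = r^2 * 34 mod 43 = 32^2 * 34 = 35*34 = 29
  -> B = 29
s = B^a = 29^5 mod 43  (bits of 5 = 101)
  bit 0 = 1: r = r^2 * 29 mod 43 = 1^2 * 29 = 1*29 = 29
  bit 1 = 0: r = r^2 mod 43 = 29^2 = 24
  bit 2 = 1: r = r^2 * 29 mod 43 = 24^2 * 29 = 17*29 = 20
  -> s = B^a = 20

Answer: 33 29 20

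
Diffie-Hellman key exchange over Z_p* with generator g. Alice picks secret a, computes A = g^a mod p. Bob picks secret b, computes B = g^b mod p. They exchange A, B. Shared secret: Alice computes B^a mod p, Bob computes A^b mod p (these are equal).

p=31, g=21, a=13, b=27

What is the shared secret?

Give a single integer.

A = 21^13 mod 31  (bits of 13 = 1101)
  bit 0 = 1: r = r^2 * 21 mod 31 = 1^2 * 21 = 1*21 = 21
  bit 1 = 1: r = r^2 * 21 mod 31 = 21^2 * 21 = 7*21 = 23
  bit 2 = 0: r = r^2 mod 31 = 23^2 = 2
  bit 3 = 1: r = r^2 * 21 mod 31 = 2^2 * 21 = 4*21 = 22
  -> A = 22
B = 21^27 mod 31  (bits of 27 = 11011)
  bit 0 = 1: r = r^2 * 21 mod 31 = 1^2 * 21 = 1*21 = 21
  bit 1 = 1: r = r^2 * 21 mod 31 = 21^2 * 21 = 7*21 = 23
  bit 2 = 0: r = r^2 mod 31 = 23^2 = 2
  bit 3 = 1: r = r^2 * 21 mod 31 = 2^2 * 21 = 4*21 = 22
  bit 4 = 1: r = r^2 * 21 mod 31 = 22^2 * 21 = 19*21 = 27
  -> B = 27
s = B^a = 27^13 mod 31  (bits of 13 = 1101)
  bit 0 = 1: r = r^2 * 27 mod 31 = 1^2 * 27 = 1*27 = 27
  bit 1 = 1: r = r^2 * 27 mod 31 = 27^2 * 27 = 16*27 = 29
  bit 2 = 0: r = r^2 mod 31 = 29^2 = 4
  bit 3 = 1: r = r^2 * 27 mod 31 = 4^2 * 27 = 16*27 = 29
  -> s = B^a = 29

Answer: 29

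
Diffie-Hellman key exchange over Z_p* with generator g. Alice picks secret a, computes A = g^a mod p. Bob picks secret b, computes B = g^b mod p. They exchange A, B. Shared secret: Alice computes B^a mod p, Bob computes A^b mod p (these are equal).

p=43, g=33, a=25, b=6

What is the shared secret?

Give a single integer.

A = 33^25 mod 43  (bits of 25 = 11001)
  bit 0 = 1: r = r^2 * 33 mod 43 = 1^2 * 33 = 1*33 = 33
  bit 1 = 1: r = r^2 * 33 mod 43 = 33^2 * 33 = 14*33 = 32
  bit 2 = 0: r = r^2 mod 43 = 32^2 = 35
  bit 3 = 0: r = r^2 mod 43 = 35^2 = 21
  bit 4 = 1: r = r^2 * 33 mod 43 = 21^2 * 33 = 11*33 = 19
  -> A = 19
B = 33^6 mod 43  (bits of 6 = 110)
  bit 0 = 1: r = r^2 * 33 mod 43 = 1^2 * 33 = 1*33 = 33
  bit 1 = 1: r = r^2 * 33 mod 43 = 33^2 * 33 = 14*33 = 32
  bit 2 = 0: r = r^2 mod 43 = 32^2 = 35
  -> B = 35
s = B^a = 35^25 mod 43  (bits of 25 = 11001)
  bit 0 = 1: r = r^2 * 35 mod 43 = 1^2 * 35 = 1*35 = 35
  bit 1 = 1: r = r^2 * 35 mod 43 = 35^2 * 35 = 21*35 = 4
  bit 2 = 0: r = r^2 mod 43 = 4^2 = 16
  bit 3 = 0: r = r^2 mod 43 = 16^2 = 41
  bit 4 = 1: r = r^2 * 35 mod 43 = 41^2 * 35 = 4*35 = 11
  -> s = B^a = 11

Answer: 11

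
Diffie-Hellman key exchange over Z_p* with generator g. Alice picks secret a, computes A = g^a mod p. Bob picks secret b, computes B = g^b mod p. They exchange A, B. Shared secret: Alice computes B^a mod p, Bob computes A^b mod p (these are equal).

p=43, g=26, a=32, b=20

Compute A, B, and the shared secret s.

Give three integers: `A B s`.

Answer: 24 38 9

Derivation:
A = 26^32 mod 43  (bits of 32 = 100000)
  bit 0 = 1: r = r^2 * 26 mod 43 = 1^2 * 26 = 1*26 = 26
  bit 1 = 0: r = r^2 mod 43 = 26^2 = 31
  bit 2 = 0: r = r^2 mod 43 = 31^2 = 15
  bit 3 = 0: r = r^2 mod 43 = 15^2 = 10
  bit 4 = 0: r = r^2 mod 43 = 10^2 = 14
  bit 5 = 0: r = r^2 mod 43 = 14^2 = 24
  -> A = 24
B = 26^20 mod 43  (bits of 20 = 10100)
  bit 0 = 1: r = r^2 * 26 mod 43 = 1^2 * 26 = 1*26 = 26
  bit 1 = 0: r = r^2 mod 43 = 26^2 = 31
  bit 2 = 1: r = r^2 * 26 mod 43 = 31^2 * 26 = 15*26 = 3
  bit 3 = 0: r = r^2 mod 43 = 3^2 = 9
  bit 4 = 0: r = r^2 mod 43 = 9^2 = 38
  -> B = 38
s = B^a = 38^32 mod 43  (bits of 32 = 100000)
  bit 0 = 1: r = r^2 * 38 mod 43 = 1^2 * 38 = 1*38 = 38
  bit 1 = 0: r = r^2 mod 43 = 38^2 = 25
  bit 2 = 0: r = r^2 mod 43 = 25^2 = 23
  bit 3 = 0: r = r^2 mod 43 = 23^2 = 13
  bit 4 = 0: r = r^2 mod 43 = 13^2 = 40
  bit 5 = 0: r = r^2 mod 43 = 40^2 = 9
  -> s = B^a = 9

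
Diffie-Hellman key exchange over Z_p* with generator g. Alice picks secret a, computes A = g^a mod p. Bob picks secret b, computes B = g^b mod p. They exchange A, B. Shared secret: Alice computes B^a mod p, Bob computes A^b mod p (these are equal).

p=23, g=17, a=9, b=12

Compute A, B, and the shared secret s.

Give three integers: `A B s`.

Answer: 7 6 16

Derivation:
A = 17^9 mod 23  (bits of 9 = 1001)
  bit 0 = 1: r = r^2 * 17 mod 23 = 1^2 * 17 = 1*17 = 17
  bit 1 = 0: r = r^2 mod 23 = 17^2 = 13
  bit 2 = 0: r = r^2 mod 23 = 13^2 = 8
  bit 3 = 1: r = r^2 * 17 mod 23 = 8^2 * 17 = 18*17 = 7
  -> A = 7
B = 17^12 mod 23  (bits of 12 = 1100)
  bit 0 = 1: r = r^2 * 17 mod 23 = 1^2 * 17 = 1*17 = 17
  bit 1 = 1: r = r^2 * 17 mod 23 = 17^2 * 17 = 13*17 = 14
  bit 2 = 0: r = r^2 mod 23 = 14^2 = 12
  bit 3 = 0: r = r^2 mod 23 = 12^2 = 6
  -> B = 6
s = B^a = 6^9 mod 23  (bits of 9 = 1001)
  bit 0 = 1: r = r^2 * 6 mod 23 = 1^2 * 6 = 1*6 = 6
  bit 1 = 0: r = r^2 mod 23 = 6^2 = 13
  bit 2 = 0: r = r^2 mod 23 = 13^2 = 8
  bit 3 = 1: r = r^2 * 6 mod 23 = 8^2 * 6 = 18*6 = 16
  -> s = B^a = 16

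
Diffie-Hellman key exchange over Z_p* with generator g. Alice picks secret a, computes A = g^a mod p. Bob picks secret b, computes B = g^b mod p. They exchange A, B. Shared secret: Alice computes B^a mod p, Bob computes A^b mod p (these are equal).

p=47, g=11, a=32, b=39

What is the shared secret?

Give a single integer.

A = 11^32 mod 47  (bits of 32 = 100000)
  bit 0 = 1: r = r^2 * 11 mod 47 = 1^2 * 11 = 1*11 = 11
  bit 1 = 0: r = r^2 mod 47 = 11^2 = 27
  bit 2 = 0: r = r^2 mod 47 = 27^2 = 24
  bit 3 = 0: r = r^2 mod 47 = 24^2 = 12
  bit 4 = 0: r = r^2 mod 47 = 12^2 = 3
  bit 5 = 0: r = r^2 mod 47 = 3^2 = 9
  -> A = 9
B = 11^39 mod 47  (bits of 39 = 100111)
  bit 0 = 1: r = r^2 * 11 mod 47 = 1^2 * 11 = 1*11 = 11
  bit 1 = 0: r = r^2 mod 47 = 11^2 = 27
  bit 2 = 0: r = r^2 mod 47 = 27^2 = 24
  bit 3 = 1: r = r^2 * 11 mod 47 = 24^2 * 11 = 12*11 = 38
  bit 4 = 1: r = r^2 * 11 mod 47 = 38^2 * 11 = 34*11 = 45
  bit 5 = 1: r = r^2 * 11 mod 47 = 45^2 * 11 = 4*11 = 44
  -> B = 44
s = B^a = 44^32 mod 47  (bits of 32 = 100000)
  bit 0 = 1: r = r^2 * 44 mod 47 = 1^2 * 44 = 1*44 = 44
  bit 1 = 0: r = r^2 mod 47 = 44^2 = 9
  bit 2 = 0: r = r^2 mod 47 = 9^2 = 34
  bit 3 = 0: r = r^2 mod 47 = 34^2 = 28
  bit 4 = 0: r = r^2 mod 47 = 28^2 = 32
  bit 5 = 0: r = r^2 mod 47 = 32^2 = 37
  -> s = B^a = 37

Answer: 37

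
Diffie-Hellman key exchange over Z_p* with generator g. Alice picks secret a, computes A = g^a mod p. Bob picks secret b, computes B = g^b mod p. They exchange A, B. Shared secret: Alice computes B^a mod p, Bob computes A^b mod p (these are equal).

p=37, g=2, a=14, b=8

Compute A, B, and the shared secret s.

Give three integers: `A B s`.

Answer: 30 34 16

Derivation:
A = 2^14 mod 37  (bits of 14 = 1110)
  bit 0 = 1: r = r^2 * 2 mod 37 = 1^2 * 2 = 1*2 = 2
  bit 1 = 1: r = r^2 * 2 mod 37 = 2^2 * 2 = 4*2 = 8
  bit 2 = 1: r = r^2 * 2 mod 37 = 8^2 * 2 = 27*2 = 17
  bit 3 = 0: r = r^2 mod 37 = 17^2 = 30
  -> A = 30
B = 2^8 mod 37  (bits of 8 = 1000)
  bit 0 = 1: r = r^2 * 2 mod 37 = 1^2 * 2 = 1*2 = 2
  bit 1 = 0: r = r^2 mod 37 = 2^2 = 4
  bit 2 = 0: r = r^2 mod 37 = 4^2 = 16
  bit 3 = 0: r = r^2 mod 37 = 16^2 = 34
  -> B = 34
s = B^a = 34^14 mod 37  (bits of 14 = 1110)
  bit 0 = 1: r = r^2 * 34 mod 37 = 1^2 * 34 = 1*34 = 34
  bit 1 = 1: r = r^2 * 34 mod 37 = 34^2 * 34 = 9*34 = 10
  bit 2 = 1: r = r^2 * 34 mod 37 = 10^2 * 34 = 26*34 = 33
  bit 3 = 0: r = r^2 mod 37 = 33^2 = 16
  -> s = B^a = 16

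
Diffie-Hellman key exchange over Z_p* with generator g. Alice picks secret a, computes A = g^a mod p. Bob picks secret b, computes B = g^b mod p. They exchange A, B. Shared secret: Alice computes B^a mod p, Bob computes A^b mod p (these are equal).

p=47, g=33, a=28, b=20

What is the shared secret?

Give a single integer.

A = 33^28 mod 47  (bits of 28 = 11100)
  bit 0 = 1: r = r^2 * 33 mod 47 = 1^2 * 33 = 1*33 = 33
  bit 1 = 1: r = r^2 * 33 mod 47 = 33^2 * 33 = 8*33 = 29
  bit 2 = 1: r = r^2 * 33 mod 47 = 29^2 * 33 = 42*33 = 23
  bit 3 = 0: r = r^2 mod 47 = 23^2 = 12
  bit 4 = 0: r = r^2 mod 47 = 12^2 = 3
  -> A = 3
B = 33^20 mod 47  (bits of 20 = 10100)
  bit 0 = 1: r = r^2 * 33 mod 47 = 1^2 * 33 = 1*33 = 33
  bit 1 = 0: r = r^2 mod 47 = 33^2 = 8
  bit 2 = 1: r = r^2 * 33 mod 47 = 8^2 * 33 = 17*33 = 44
  bit 3 = 0: r = r^2 mod 47 = 44^2 = 9
  bit 4 = 0: r = r^2 mod 47 = 9^2 = 34
  -> B = 34
s = B^a = 34^28 mod 47  (bits of 28 = 11100)
  bit 0 = 1: r = r^2 * 34 mod 47 = 1^2 * 34 = 1*34 = 34
  bit 1 = 1: r = r^2 * 34 mod 47 = 34^2 * 34 = 28*34 = 12
  bit 2 = 1: r = r^2 * 34 mod 47 = 12^2 * 34 = 3*34 = 8
  bit 3 = 0: r = r^2 mod 47 = 8^2 = 17
  bit 4 = 0: r = r^2 mod 47 = 17^2 = 7
  -> s = B^a = 7

Answer: 7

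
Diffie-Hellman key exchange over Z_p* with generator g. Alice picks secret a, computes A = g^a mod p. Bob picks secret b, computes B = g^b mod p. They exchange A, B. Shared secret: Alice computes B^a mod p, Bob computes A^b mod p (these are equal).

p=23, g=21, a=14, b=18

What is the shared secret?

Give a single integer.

A = 21^14 mod 23  (bits of 14 = 1110)
  bit 0 = 1: r = r^2 * 21 mod 23 = 1^2 * 21 = 1*21 = 21
  bit 1 = 1: r = r^2 * 21 mod 23 = 21^2 * 21 = 4*21 = 15
  bit 2 = 1: r = r^2 * 21 mod 23 = 15^2 * 21 = 18*21 = 10
  bit 3 = 0: r = r^2 mod 23 = 10^2 = 8
  -> A = 8
B = 21^18 mod 23  (bits of 18 = 10010)
  bit 0 = 1: r = r^2 * 21 mod 23 = 1^2 * 21 = 1*21 = 21
  bit 1 = 0: r = r^2 mod 23 = 21^2 = 4
  bit 2 = 0: r = r^2 mod 23 = 4^2 = 16
  bit 3 = 1: r = r^2 * 21 mod 23 = 16^2 * 21 = 3*21 = 17
  bit 4 = 0: r = r^2 mod 23 = 17^2 = 13
  -> B = 13
s = B^a = 13^14 mod 23  (bits of 14 = 1110)
  bit 0 = 1: r = r^2 * 13 mod 23 = 1^2 * 13 = 1*13 = 13
  bit 1 = 1: r = r^2 * 13 mod 23 = 13^2 * 13 = 8*13 = 12
  bit 2 = 1: r = r^2 * 13 mod 23 = 12^2 * 13 = 6*13 = 9
  bit 3 = 0: r = r^2 mod 23 = 9^2 = 12
  -> s = B^a = 12

Answer: 12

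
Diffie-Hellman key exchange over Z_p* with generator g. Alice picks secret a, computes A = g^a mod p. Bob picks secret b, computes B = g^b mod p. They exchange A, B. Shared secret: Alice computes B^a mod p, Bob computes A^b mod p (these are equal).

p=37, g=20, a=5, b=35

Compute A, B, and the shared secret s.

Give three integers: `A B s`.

A = 20^5 mod 37  (bits of 5 = 101)
  bit 0 = 1: r = r^2 * 20 mod 37 = 1^2 * 20 = 1*20 = 20
  bit 1 = 0: r = r^2 mod 37 = 20^2 = 30
  bit 2 = 1: r = r^2 * 20 mod 37 = 30^2 * 20 = 12*20 = 18
  -> A = 18
B = 20^35 mod 37  (bits of 35 = 100011)
  bit 0 = 1: r = r^2 * 20 mod 37 = 1^2 * 20 = 1*20 = 20
  bit 1 = 0: r = r^2 mod 37 = 20^2 = 30
  bit 2 = 0: r = r^2 mod 37 = 30^2 = 12
  bit 3 = 0: r = r^2 mod 37 = 12^2 = 33
  bit 4 = 1: r = r^2 * 20 mod 37 = 33^2 * 20 = 16*20 = 24
  bit 5 = 1: r = r^2 * 20 mod 37 = 24^2 * 20 = 21*20 = 13
  -> B = 13
s = B^a = 13^5 mod 37  (bits of 5 = 101)
  bit 0 = 1: r = r^2 * 13 mod 37 = 1^2 * 13 = 1*13 = 13
  bit 1 = 0: r = r^2 mod 37 = 13^2 = 21
  bit 2 = 1: r = r^2 * 13 mod 37 = 21^2 * 13 = 34*13 = 35
  -> s = B^a = 35

Answer: 18 13 35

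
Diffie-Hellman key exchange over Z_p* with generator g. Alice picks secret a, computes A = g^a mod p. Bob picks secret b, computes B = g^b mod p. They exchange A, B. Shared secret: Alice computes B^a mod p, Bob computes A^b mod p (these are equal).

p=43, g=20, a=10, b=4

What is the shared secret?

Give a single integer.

Answer: 10

Derivation:
A = 20^10 mod 43  (bits of 10 = 1010)
  bit 0 = 1: r = r^2 * 20 mod 43 = 1^2 * 20 = 1*20 = 20
  bit 1 = 0: r = r^2 mod 43 = 20^2 = 13
  bit 2 = 1: r = r^2 * 20 mod 43 = 13^2 * 20 = 40*20 = 26
  bit 3 = 0: r = r^2 mod 43 = 26^2 = 31
  -> A = 31
B = 20^4 mod 43  (bits of 4 = 100)
  bit 0 = 1: r = r^2 * 20 mod 43 = 1^2 * 20 = 1*20 = 20
  bit 1 = 0: r = r^2 mod 43 = 20^2 = 13
  bit 2 = 0: r = r^2 mod 43 = 13^2 = 40
  -> B = 40
s = B^a = 40^10 mod 43  (bits of 10 = 1010)
  bit 0 = 1: r = r^2 * 40 mod 43 = 1^2 * 40 = 1*40 = 40
  bit 1 = 0: r = r^2 mod 43 = 40^2 = 9
  bit 2 = 1: r = r^2 * 40 mod 43 = 9^2 * 40 = 38*40 = 15
  bit 3 = 0: r = r^2 mod 43 = 15^2 = 10
  -> s = B^a = 10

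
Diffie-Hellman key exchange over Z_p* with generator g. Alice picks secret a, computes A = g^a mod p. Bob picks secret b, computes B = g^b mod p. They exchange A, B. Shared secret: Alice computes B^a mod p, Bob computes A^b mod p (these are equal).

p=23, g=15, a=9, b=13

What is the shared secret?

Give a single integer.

A = 15^9 mod 23  (bits of 9 = 1001)
  bit 0 = 1: r = r^2 * 15 mod 23 = 1^2 * 15 = 1*15 = 15
  bit 1 = 0: r = r^2 mod 23 = 15^2 = 18
  bit 2 = 0: r = r^2 mod 23 = 18^2 = 2
  bit 3 = 1: r = r^2 * 15 mod 23 = 2^2 * 15 = 4*15 = 14
  -> A = 14
B = 15^13 mod 23  (bits of 13 = 1101)
  bit 0 = 1: r = r^2 * 15 mod 23 = 1^2 * 15 = 1*15 = 15
  bit 1 = 1: r = r^2 * 15 mod 23 = 15^2 * 15 = 18*15 = 17
  bit 2 = 0: r = r^2 mod 23 = 17^2 = 13
  bit 3 = 1: r = r^2 * 15 mod 23 = 13^2 * 15 = 8*15 = 5
  -> B = 5
s = B^a = 5^9 mod 23  (bits of 9 = 1001)
  bit 0 = 1: r = r^2 * 5 mod 23 = 1^2 * 5 = 1*5 = 5
  bit 1 = 0: r = r^2 mod 23 = 5^2 = 2
  bit 2 = 0: r = r^2 mod 23 = 2^2 = 4
  bit 3 = 1: r = r^2 * 5 mod 23 = 4^2 * 5 = 16*5 = 11
  -> s = B^a = 11

Answer: 11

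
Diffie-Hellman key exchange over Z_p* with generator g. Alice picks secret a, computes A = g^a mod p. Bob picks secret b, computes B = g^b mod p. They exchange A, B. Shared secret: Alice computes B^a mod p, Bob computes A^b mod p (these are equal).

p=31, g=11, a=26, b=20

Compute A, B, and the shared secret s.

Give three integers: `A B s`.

Answer: 7 25 5

Derivation:
A = 11^26 mod 31  (bits of 26 = 11010)
  bit 0 = 1: r = r^2 * 11 mod 31 = 1^2 * 11 = 1*11 = 11
  bit 1 = 1: r = r^2 * 11 mod 31 = 11^2 * 11 = 28*11 = 29
  bit 2 = 0: r = r^2 mod 31 = 29^2 = 4
  bit 3 = 1: r = r^2 * 11 mod 31 = 4^2 * 11 = 16*11 = 21
  bit 4 = 0: r = r^2 mod 31 = 21^2 = 7
  -> A = 7
B = 11^20 mod 31  (bits of 20 = 10100)
  bit 0 = 1: r = r^2 * 11 mod 31 = 1^2 * 11 = 1*11 = 11
  bit 1 = 0: r = r^2 mod 31 = 11^2 = 28
  bit 2 = 1: r = r^2 * 11 mod 31 = 28^2 * 11 = 9*11 = 6
  bit 3 = 0: r = r^2 mod 31 = 6^2 = 5
  bit 4 = 0: r = r^2 mod 31 = 5^2 = 25
  -> B = 25
s = B^a = 25^26 mod 31  (bits of 26 = 11010)
  bit 0 = 1: r = r^2 * 25 mod 31 = 1^2 * 25 = 1*25 = 25
  bit 1 = 1: r = r^2 * 25 mod 31 = 25^2 * 25 = 5*25 = 1
  bit 2 = 0: r = r^2 mod 31 = 1^2 = 1
  bit 3 = 1: r = r^2 * 25 mod 31 = 1^2 * 25 = 1*25 = 25
  bit 4 = 0: r = r^2 mod 31 = 25^2 = 5
  -> s = B^a = 5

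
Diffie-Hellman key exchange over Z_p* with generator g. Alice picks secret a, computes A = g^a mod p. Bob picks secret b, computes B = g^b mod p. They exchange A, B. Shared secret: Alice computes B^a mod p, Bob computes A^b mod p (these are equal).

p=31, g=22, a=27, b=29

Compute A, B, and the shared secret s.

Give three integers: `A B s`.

Answer: 29 24 15

Derivation:
A = 22^27 mod 31  (bits of 27 = 11011)
  bit 0 = 1: r = r^2 * 22 mod 31 = 1^2 * 22 = 1*22 = 22
  bit 1 = 1: r = r^2 * 22 mod 31 = 22^2 * 22 = 19*22 = 15
  bit 2 = 0: r = r^2 mod 31 = 15^2 = 8
  bit 3 = 1: r = r^2 * 22 mod 31 = 8^2 * 22 = 2*22 = 13
  bit 4 = 1: r = r^2 * 22 mod 31 = 13^2 * 22 = 14*22 = 29
  -> A = 29
B = 22^29 mod 31  (bits of 29 = 11101)
  bit 0 = 1: r = r^2 * 22 mod 31 = 1^2 * 22 = 1*22 = 22
  bit 1 = 1: r = r^2 * 22 mod 31 = 22^2 * 22 = 19*22 = 15
  bit 2 = 1: r = r^2 * 22 mod 31 = 15^2 * 22 = 8*22 = 21
  bit 3 = 0: r = r^2 mod 31 = 21^2 = 7
  bit 4 = 1: r = r^2 * 22 mod 31 = 7^2 * 22 = 18*22 = 24
  -> B = 24
s = B^a = 24^27 mod 31  (bits of 27 = 11011)
  bit 0 = 1: r = r^2 * 24 mod 31 = 1^2 * 24 = 1*24 = 24
  bit 1 = 1: r = r^2 * 24 mod 31 = 24^2 * 24 = 18*24 = 29
  bit 2 = 0: r = r^2 mod 31 = 29^2 = 4
  bit 3 = 1: r = r^2 * 24 mod 31 = 4^2 * 24 = 16*24 = 12
  bit 4 = 1: r = r^2 * 24 mod 31 = 12^2 * 24 = 20*24 = 15
  -> s = B^a = 15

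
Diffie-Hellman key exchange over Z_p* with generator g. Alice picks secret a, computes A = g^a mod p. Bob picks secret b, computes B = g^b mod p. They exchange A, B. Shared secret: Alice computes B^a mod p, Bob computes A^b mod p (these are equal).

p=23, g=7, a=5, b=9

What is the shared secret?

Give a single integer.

Answer: 7

Derivation:
A = 7^5 mod 23  (bits of 5 = 101)
  bit 0 = 1: r = r^2 * 7 mod 23 = 1^2 * 7 = 1*7 = 7
  bit 1 = 0: r = r^2 mod 23 = 7^2 = 3
  bit 2 = 1: r = r^2 * 7 mod 23 = 3^2 * 7 = 9*7 = 17
  -> A = 17
B = 7^9 mod 23  (bits of 9 = 1001)
  bit 0 = 1: r = r^2 * 7 mod 23 = 1^2 * 7 = 1*7 = 7
  bit 1 = 0: r = r^2 mod 23 = 7^2 = 3
  bit 2 = 0: r = r^2 mod 23 = 3^2 = 9
  bit 3 = 1: r = r^2 * 7 mod 23 = 9^2 * 7 = 12*7 = 15
  -> B = 15
s = B^a = 15^5 mod 23  (bits of 5 = 101)
  bit 0 = 1: r = r^2 * 15 mod 23 = 1^2 * 15 = 1*15 = 15
  bit 1 = 0: r = r^2 mod 23 = 15^2 = 18
  bit 2 = 1: r = r^2 * 15 mod 23 = 18^2 * 15 = 2*15 = 7
  -> s = B^a = 7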